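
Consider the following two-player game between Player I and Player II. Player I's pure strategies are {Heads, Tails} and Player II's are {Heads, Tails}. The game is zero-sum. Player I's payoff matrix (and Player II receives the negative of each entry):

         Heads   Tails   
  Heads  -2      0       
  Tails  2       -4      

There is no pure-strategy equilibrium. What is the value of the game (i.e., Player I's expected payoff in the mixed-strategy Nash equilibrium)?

v = -1

In a mixed equilibrium Player I is indifferent between Heads and Tails; this condition fixes q.
  Player I's payoff from Heads: q·(-2) + (1−q)·0 = -2q
  Player I's payoff from Tails: q·2 + (1−q)·(-4) = 6q - 4
  -2q = 6q - 4  ⇒  -8q = -4  ⇒  q = 1/2.
The value is Player I's expected payoff against this mix (using Heads): (1/2)·(-2) + (1/2)·0 = -1.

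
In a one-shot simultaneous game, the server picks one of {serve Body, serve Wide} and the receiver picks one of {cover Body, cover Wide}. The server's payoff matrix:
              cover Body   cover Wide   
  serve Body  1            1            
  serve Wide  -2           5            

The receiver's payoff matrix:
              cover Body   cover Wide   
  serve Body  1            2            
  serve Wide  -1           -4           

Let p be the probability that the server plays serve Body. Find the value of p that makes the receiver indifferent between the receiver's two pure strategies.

p = 3/4

The receiver's indifference between cover Body and cover Wide determines the server's mixing probability p:
  the receiver's expected payoff from cover Body: p·1 + (1−p)·(-1) = 2p - 1
  the receiver's expected payoff from cover Wide: p·2 + (1−p)·(-4) = 6p - 4
  2p - 1 = 6p - 4  ⇒  -4p = -3  ⇒  p = 3/4.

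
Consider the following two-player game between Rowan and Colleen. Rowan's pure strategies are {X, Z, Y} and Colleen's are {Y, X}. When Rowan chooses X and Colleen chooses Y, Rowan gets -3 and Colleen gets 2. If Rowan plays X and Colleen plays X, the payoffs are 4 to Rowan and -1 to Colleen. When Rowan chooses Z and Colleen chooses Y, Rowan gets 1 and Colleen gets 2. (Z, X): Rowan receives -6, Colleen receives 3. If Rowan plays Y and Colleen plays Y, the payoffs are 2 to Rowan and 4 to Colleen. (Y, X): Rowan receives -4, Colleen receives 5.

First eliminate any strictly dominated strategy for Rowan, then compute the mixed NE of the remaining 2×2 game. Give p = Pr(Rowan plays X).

p = 1/4

Rowan's strategy Z is strictly dominated by Y: 2 > 1 and -4 > -6. Eliminate Z.
For Colleen to be willing to mix, Colleen must be indifferent between Y and X, which pins down Rowan's mix.
  Colleen's payoff to Y: p·2 + (1−p)·4 = -2p + 4
  Colleen's payoff to X: p·(-1) + (1−p)·5 = -6p + 5
  -2p + 4 = -6p + 5  ⇒  4p = 1  ⇒  p = 1/4.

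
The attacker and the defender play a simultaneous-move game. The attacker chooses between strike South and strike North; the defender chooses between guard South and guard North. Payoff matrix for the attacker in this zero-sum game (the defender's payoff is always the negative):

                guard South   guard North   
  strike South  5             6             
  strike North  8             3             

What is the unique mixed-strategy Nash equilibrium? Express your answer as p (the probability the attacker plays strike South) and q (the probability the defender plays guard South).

Set the defender's expected payoff from guard South equal to that from guard North:
  the defender's payoff from guard South: p·(-5) + (1−p)·(-8) = 3p - 8
  the defender's payoff from guard North: p·(-6) + (1−p)·(-3) = -3p - 3
  3p - 8 = -3p - 3  ⇒  6p = 5  ⇒  p = 5/6.
In a mixed equilibrium the attacker is indifferent between strike South and strike North; this condition fixes q.
  the attacker's payoff to strike South: q·5 + (1−q)·6 = -q + 6
  the attacker's payoff to strike North: q·8 + (1−q)·3 = 5q + 3
  -q + 6 = 5q + 3  ⇒  -6q = -3  ⇒  q = 1/2.

p = 5/6, q = 1/2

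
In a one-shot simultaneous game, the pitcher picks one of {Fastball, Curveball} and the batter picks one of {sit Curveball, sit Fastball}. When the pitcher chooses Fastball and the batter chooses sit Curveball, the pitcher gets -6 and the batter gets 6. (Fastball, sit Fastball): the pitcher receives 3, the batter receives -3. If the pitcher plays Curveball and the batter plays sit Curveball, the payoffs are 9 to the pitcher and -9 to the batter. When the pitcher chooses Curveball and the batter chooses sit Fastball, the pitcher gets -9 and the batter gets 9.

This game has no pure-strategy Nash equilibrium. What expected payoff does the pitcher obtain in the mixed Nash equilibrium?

-1

Set the pitcher's expected payoff from Fastball equal to that from Curveball:
  the pitcher's payoff to Fastball: q·(-6) + (1−q)·3 = -9q + 3
  the pitcher's payoff to Curveball: q·9 + (1−q)·(-9) = 18q - 9
  -9q + 3 = 18q - 9  ⇒  -27q = -12  ⇒  q = 4/9.
At equilibrium the pitcher is indifferent across rows, so the pitcher's payoff equals the payoff from Fastball: (4/9)·(-6) + (5/9)·3 = -1.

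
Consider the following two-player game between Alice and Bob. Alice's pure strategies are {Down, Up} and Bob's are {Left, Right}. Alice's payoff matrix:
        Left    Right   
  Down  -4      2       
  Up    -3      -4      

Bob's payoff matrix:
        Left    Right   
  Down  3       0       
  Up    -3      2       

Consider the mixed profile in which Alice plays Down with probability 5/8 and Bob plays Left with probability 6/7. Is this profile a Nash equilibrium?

Yes

Check Bob's indifference given Alice's mix p = 5/8:
  payoff from Left = 3/4; payoff from Right = 3/4 — equal.
Check Alice's indifference given Bob's mix q = 6/7:
  payoff from Down = -22/7; payoff from Up = -22/7 — equal.
Both players are indifferent, so neither can profitably deviate.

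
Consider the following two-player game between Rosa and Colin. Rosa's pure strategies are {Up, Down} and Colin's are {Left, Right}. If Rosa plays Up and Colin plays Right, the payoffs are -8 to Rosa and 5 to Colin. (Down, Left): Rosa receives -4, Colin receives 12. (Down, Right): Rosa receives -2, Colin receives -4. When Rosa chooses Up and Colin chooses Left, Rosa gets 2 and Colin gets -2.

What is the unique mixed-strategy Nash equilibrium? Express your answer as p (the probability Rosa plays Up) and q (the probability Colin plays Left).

For Colin to be willing to mix, Colin must be indifferent between Left and Right, which pins down Rosa's mix.
  Colin's payoff to Left: p·(-2) + (1−p)·12 = -14p + 12
  Colin's payoff to Right: p·5 + (1−p)·(-4) = 9p - 4
  -14p + 12 = 9p - 4  ⇒  -23p = -16  ⇒  p = 16/23.
Rosa's indifference between Up and Down determines Colin's mixing probability q:
  Rosa's expected payoff from Up: q·2 + (1−q)·(-8) = 10q - 8
  Rosa's expected payoff from Down: q·(-4) + (1−q)·(-2) = -2q - 2
  10q - 8 = -2q - 2  ⇒  12q = 6  ⇒  q = 1/2.

p = 16/23, q = 1/2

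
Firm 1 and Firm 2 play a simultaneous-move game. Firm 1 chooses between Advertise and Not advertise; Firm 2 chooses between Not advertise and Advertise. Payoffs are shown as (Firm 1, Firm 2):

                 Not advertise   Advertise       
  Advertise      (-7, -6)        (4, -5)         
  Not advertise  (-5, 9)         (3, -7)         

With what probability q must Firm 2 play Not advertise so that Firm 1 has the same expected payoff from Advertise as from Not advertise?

q = 1/3

In a mixed equilibrium Firm 1 is indifferent between Advertise and Not advertise; this condition fixes q.
  Firm 1's payoff from Advertise: q·(-7) + (1−q)·4 = -11q + 4
  Firm 1's payoff from Not advertise: q·(-5) + (1−q)·3 = -8q + 3
  -11q + 4 = -8q + 3  ⇒  -3q = -1  ⇒  q = 1/3.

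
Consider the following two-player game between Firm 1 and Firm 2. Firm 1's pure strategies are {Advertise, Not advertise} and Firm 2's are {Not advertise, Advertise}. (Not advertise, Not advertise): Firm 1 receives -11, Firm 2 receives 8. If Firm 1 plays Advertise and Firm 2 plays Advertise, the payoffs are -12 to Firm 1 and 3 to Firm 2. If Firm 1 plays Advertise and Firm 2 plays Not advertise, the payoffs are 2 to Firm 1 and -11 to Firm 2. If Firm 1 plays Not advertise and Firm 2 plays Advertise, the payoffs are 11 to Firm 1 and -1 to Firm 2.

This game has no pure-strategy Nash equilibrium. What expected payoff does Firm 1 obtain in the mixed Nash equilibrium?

For Firm 1 to be willing to mix, Firm 1 must be indifferent between Advertise and Not advertise, which pins down Firm 2's mix.
  Firm 1's expected payoff from Advertise: q·2 + (1−q)·(-12) = 14q - 12
  Firm 1's expected payoff from Not advertise: q·(-11) + (1−q)·11 = -22q + 11
  14q - 12 = -22q + 11  ⇒  36q = 23  ⇒  q = 23/36.
At equilibrium Firm 1 is indifferent across rows, so Firm 1's payoff equals the payoff from Advertise: (23/36)·2 + (13/36)·(-12) = -55/18.

-55/18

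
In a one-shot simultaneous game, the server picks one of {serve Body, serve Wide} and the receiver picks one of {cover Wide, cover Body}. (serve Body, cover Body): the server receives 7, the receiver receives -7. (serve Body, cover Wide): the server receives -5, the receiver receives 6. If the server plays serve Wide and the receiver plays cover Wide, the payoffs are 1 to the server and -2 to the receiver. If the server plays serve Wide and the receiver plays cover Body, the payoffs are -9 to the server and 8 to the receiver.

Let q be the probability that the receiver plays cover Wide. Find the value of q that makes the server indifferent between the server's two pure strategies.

q = 8/11

The server's indifference between serve Body and serve Wide determines the receiver's mixing probability q:
  the server's payoff to serve Body: q·(-5) + (1−q)·7 = -12q + 7
  the server's payoff to serve Wide: q·1 + (1−q)·(-9) = 10q - 9
  -12q + 7 = 10q - 9  ⇒  -22q = -16  ⇒  q = 8/11.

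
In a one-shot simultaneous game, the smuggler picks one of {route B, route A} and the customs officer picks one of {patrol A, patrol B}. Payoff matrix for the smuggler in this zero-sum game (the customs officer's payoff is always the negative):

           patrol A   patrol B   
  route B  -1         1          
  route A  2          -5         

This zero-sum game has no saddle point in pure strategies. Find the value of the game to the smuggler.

v = -1/3

In a mixed equilibrium the smuggler is indifferent between route B and route A; this condition fixes q.
  the smuggler's payoff to route B: q·(-1) + (1−q)·1 = -2q + 1
  the smuggler's payoff to route A: q·2 + (1−q)·(-5) = 7q - 5
  -2q + 1 = 7q - 5  ⇒  -9q = -6  ⇒  q = 2/3.
The value is the smuggler's expected payoff against this mix (using route B): (2/3)·(-1) + (1/3)·1 = -1/3.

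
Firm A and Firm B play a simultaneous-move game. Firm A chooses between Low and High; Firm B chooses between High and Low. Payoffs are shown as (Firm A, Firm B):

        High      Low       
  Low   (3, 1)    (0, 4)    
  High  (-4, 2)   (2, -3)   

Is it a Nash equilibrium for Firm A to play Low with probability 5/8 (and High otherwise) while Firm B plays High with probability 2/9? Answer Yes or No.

Check Firm B's indifference given Firm A's mix p = 5/8:
  payoff from High = 11/8; payoff from Low = 11/8 — equal.
Check Firm A's indifference given Firm B's mix q = 2/9:
  payoff from Low = 2/3; payoff from High = 2/3 — equal.
Both players are indifferent, so neither can profitably deviate.

Yes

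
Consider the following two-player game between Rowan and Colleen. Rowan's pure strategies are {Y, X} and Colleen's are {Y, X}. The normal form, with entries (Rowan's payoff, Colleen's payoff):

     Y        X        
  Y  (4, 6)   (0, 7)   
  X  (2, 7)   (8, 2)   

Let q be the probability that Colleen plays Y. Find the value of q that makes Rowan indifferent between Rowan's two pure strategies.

q = 4/5

Rowan's indifference between Y and X determines Colleen's mixing probability q:
  Rowan's expected payoff from Y: q·4 + (1−q)·0 = 4q
  Rowan's expected payoff from X: q·2 + (1−q)·8 = -6q + 8
  4q = -6q + 8  ⇒  10q = 8  ⇒  q = 4/5.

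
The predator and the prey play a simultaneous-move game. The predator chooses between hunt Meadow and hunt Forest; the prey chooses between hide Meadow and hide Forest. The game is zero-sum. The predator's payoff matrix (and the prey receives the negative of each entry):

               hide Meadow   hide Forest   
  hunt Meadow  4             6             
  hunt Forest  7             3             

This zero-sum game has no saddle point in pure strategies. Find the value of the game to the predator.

v = 5

For the predator to be willing to mix, the predator must be indifferent between hunt Meadow and hunt Forest, which pins down the prey's mix.
  the predator's payoff from hunt Meadow: q·4 + (1−q)·6 = -2q + 6
  the predator's payoff from hunt Forest: q·7 + (1−q)·3 = 4q + 3
  -2q + 6 = 4q + 3  ⇒  -6q = -3  ⇒  q = 1/2.
The value is the predator's expected payoff against this mix (using hunt Meadow): (1/2)·4 + (1/2)·6 = 5.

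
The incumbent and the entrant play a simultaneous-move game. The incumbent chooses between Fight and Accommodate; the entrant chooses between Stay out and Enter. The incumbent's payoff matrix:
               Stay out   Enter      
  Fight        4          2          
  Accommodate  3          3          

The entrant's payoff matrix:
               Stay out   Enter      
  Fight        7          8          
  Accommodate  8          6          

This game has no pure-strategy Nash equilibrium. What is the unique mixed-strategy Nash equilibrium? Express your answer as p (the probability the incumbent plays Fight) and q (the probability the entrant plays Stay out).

The entrant's indifference between Stay out and Enter determines the incumbent's mixing probability p:
  the entrant's expected payoff from Stay out: p·7 + (1−p)·8 = -p + 8
  the entrant's expected payoff from Enter: p·8 + (1−p)·6 = 2p + 6
  -p + 8 = 2p + 6  ⇒  -3p = -2  ⇒  p = 2/3.
The incumbent's indifference between Fight and Accommodate determines the entrant's mixing probability q:
  the incumbent's payoff to Fight: q·4 + (1−q)·2 = 2q + 2
  the incumbent's payoff to Accommodate: q·3 + (1−q)·3 = 3
  2q + 2 = 3  ⇒  2q = 1  ⇒  q = 1/2.

p = 2/3, q = 1/2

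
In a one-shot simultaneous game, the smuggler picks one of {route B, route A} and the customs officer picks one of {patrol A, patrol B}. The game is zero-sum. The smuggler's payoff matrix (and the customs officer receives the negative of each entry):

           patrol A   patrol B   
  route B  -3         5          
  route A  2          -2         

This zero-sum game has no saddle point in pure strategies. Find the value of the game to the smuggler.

Set the smuggler's expected payoff from route B equal to that from route A:
  the smuggler's payoff to route B: q·(-3) + (1−q)·5 = -8q + 5
  the smuggler's payoff to route A: q·2 + (1−q)·(-2) = 4q - 2
  -8q + 5 = 4q - 2  ⇒  -12q = -7  ⇒  q = 7/12.
The value is the smuggler's expected payoff against this mix (using route B): (7/12)·(-3) + (5/12)·5 = 1/3.

v = 1/3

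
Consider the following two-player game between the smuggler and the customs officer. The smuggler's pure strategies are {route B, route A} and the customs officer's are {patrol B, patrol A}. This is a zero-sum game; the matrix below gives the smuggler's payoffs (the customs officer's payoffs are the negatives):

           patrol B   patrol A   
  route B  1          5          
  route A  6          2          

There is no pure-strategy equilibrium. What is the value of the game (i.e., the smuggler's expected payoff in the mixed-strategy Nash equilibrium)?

v = 7/2

The smuggler's indifference between route B and route A determines the customs officer's mixing probability q:
  the smuggler's payoff from route B: q·1 + (1−q)·5 = -4q + 5
  the smuggler's payoff from route A: q·6 + (1−q)·2 = 4q + 2
  -4q + 5 = 4q + 2  ⇒  -8q = -3  ⇒  q = 3/8.
The value is the smuggler's expected payoff against this mix (using route B): (3/8)·1 + (5/8)·5 = 7/2.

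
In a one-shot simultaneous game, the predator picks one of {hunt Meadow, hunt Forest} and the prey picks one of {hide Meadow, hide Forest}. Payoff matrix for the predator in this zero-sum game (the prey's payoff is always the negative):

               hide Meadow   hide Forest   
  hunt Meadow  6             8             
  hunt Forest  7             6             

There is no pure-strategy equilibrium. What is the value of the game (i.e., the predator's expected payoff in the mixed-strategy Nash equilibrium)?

v = 20/3

The predator's indifference between hunt Meadow and hunt Forest determines the prey's mixing probability q:
  the predator's expected payoff from hunt Meadow: q·6 + (1−q)·8 = -2q + 8
  the predator's expected payoff from hunt Forest: q·7 + (1−q)·6 = q + 6
  -2q + 8 = q + 6  ⇒  -3q = -2  ⇒  q = 2/3.
The value is the predator's expected payoff against this mix (using hunt Meadow): (2/3)·6 + (1/3)·8 = 20/3.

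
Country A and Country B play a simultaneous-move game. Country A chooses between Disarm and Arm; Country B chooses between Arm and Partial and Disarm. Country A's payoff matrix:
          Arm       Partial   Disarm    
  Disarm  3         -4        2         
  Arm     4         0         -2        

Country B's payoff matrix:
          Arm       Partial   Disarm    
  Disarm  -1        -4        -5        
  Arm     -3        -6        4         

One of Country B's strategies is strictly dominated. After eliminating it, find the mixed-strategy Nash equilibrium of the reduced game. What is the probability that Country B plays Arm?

Country B's strategy Partial is strictly dominated by Arm: -1 > -4 and -3 > -6. Eliminate Partial.
Country B's mix must leave Country A indifferent between Disarm and Arm.
  Country A's payoff from Disarm: q·3 + (1−q)·2 = q + 2
  Country A's payoff from Arm: q·4 + (1−q)·(-2) = 6q - 2
  q + 2 = 6q - 2  ⇒  -5q = -4  ⇒  q = 4/5.

q = 4/5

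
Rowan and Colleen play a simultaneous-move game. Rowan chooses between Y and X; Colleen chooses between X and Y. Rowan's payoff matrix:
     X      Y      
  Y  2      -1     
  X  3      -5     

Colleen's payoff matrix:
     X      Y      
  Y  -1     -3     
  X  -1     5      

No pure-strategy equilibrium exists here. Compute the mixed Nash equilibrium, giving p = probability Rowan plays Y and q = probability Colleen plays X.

For Colleen to be willing to mix, Colleen must be indifferent between X and Y, which pins down Rowan's mix.
  Colleen's payoff from X: p·(-1) + (1−p)·(-1) = -1
  Colleen's payoff from Y: p·(-3) + (1−p)·5 = -8p + 5
  -1 = -8p + 5  ⇒  8p = 6  ⇒  p = 3/4.
Colleen's mix must leave Rowan indifferent between Y and X.
  Rowan's payoff to Y: q·2 + (1−q)·(-1) = 3q - 1
  Rowan's payoff to X: q·3 + (1−q)·(-5) = 8q - 5
  3q - 1 = 8q - 5  ⇒  -5q = -4  ⇒  q = 4/5.

p = 3/4, q = 4/5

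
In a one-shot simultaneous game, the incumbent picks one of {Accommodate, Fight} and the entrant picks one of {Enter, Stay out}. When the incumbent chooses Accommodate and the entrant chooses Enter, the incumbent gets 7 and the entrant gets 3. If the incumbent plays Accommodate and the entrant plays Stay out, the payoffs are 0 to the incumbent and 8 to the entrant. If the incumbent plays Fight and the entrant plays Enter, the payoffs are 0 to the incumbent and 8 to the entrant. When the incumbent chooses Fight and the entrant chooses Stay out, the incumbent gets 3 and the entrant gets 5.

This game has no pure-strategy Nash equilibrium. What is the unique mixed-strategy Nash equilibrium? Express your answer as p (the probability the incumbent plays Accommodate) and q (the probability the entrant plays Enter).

p = 3/8, q = 3/10

For the entrant to be willing to mix, the entrant must be indifferent between Enter and Stay out, which pins down the incumbent's mix.
  the entrant's payoff from Enter: p·3 + (1−p)·8 = -5p + 8
  the entrant's payoff from Stay out: p·8 + (1−p)·5 = 3p + 5
  -5p + 8 = 3p + 5  ⇒  -8p = -3  ⇒  p = 3/8.
In a mixed equilibrium the incumbent is indifferent between Accommodate and Fight; this condition fixes q.
  the incumbent's payoff from Accommodate: q·7 + (1−q)·0 = 7q
  the incumbent's payoff from Fight: q·0 + (1−q)·3 = -3q + 3
  7q = -3q + 3  ⇒  10q = 3  ⇒  q = 3/10.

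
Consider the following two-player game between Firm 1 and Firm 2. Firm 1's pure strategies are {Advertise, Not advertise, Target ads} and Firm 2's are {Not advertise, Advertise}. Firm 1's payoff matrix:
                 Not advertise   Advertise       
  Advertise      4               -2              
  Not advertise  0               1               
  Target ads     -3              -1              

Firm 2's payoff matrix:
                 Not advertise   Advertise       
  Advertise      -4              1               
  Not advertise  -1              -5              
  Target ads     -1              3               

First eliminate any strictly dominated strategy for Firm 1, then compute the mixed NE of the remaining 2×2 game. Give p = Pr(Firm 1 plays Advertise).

Firm 1's strategy Target ads is strictly dominated by Not advertise: 0 > -3 and 1 > -1. Eliminate Target ads.
Firm 1's mix must leave Firm 2 indifferent between Not advertise and Advertise.
  Firm 2's payoff to Not advertise: p·(-4) + (1−p)·(-1) = -3p - 1
  Firm 2's payoff to Advertise: p·1 + (1−p)·(-5) = 6p - 5
  -3p - 1 = 6p - 5  ⇒  -9p = -4  ⇒  p = 4/9.

p = 4/9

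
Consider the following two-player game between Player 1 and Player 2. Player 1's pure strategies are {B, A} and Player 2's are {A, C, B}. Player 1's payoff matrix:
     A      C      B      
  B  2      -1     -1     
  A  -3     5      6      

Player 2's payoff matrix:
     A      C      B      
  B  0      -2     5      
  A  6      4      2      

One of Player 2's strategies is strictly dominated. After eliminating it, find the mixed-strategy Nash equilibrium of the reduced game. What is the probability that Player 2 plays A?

Player 2's strategy C is strictly dominated by A: 0 > -2 and 6 > 4. Eliminate C.
Player 2's mix must leave Player 1 indifferent between B and A.
  Player 1's payoff to B: q·2 + (1−q)·(-1) = 3q - 1
  Player 1's payoff to A: q·(-3) + (1−q)·6 = -9q + 6
  3q - 1 = -9q + 6  ⇒  12q = 7  ⇒  q = 7/12.

q = 7/12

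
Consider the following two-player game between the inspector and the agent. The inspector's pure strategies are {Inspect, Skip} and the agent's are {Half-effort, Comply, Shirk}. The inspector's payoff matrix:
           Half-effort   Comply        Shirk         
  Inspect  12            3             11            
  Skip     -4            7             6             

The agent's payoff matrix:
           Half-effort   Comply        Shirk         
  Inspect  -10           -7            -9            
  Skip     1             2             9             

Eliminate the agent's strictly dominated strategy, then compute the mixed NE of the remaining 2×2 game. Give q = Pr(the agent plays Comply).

q = 5/9

The agent's strategy Half-effort is strictly dominated by Comply: -7 > -10 and 2 > 1. Eliminate Half-effort.
In a mixed equilibrium the inspector is indifferent between Inspect and Skip; this condition fixes q.
  the inspector's expected payoff from Inspect: q·3 + (1−q)·11 = -8q + 11
  the inspector's expected payoff from Skip: q·7 + (1−q)·6 = q + 6
  -8q + 11 = q + 6  ⇒  -9q = -5  ⇒  q = 5/9.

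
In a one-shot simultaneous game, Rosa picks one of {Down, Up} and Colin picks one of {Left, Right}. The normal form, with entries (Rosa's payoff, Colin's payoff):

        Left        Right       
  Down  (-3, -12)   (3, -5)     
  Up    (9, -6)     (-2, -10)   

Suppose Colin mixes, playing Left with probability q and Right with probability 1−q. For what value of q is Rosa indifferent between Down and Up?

q = 5/17

In a mixed equilibrium Rosa is indifferent between Down and Up; this condition fixes q.
  Rosa's payoff to Down: q·(-3) + (1−q)·3 = -6q + 3
  Rosa's payoff to Up: q·9 + (1−q)·(-2) = 11q - 2
  -6q + 3 = 11q - 2  ⇒  -17q = -5  ⇒  q = 5/17.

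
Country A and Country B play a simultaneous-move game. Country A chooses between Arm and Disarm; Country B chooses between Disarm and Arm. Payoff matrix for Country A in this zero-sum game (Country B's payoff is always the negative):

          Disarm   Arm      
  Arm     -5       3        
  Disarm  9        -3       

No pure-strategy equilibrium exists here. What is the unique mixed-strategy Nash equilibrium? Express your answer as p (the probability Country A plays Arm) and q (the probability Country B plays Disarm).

p = 3/5, q = 3/10

For Country B to be willing to mix, Country B must be indifferent between Disarm and Arm, which pins down Country A's mix.
  Country B's payoff from Disarm: p·5 + (1−p)·(-9) = 14p - 9
  Country B's payoff from Arm: p·(-3) + (1−p)·3 = -6p + 3
  14p - 9 = -6p + 3  ⇒  20p = 12  ⇒  p = 3/5.
For Country A to be willing to mix, Country A must be indifferent between Arm and Disarm, which pins down Country B's mix.
  Country A's payoff from Arm: q·(-5) + (1−q)·3 = -8q + 3
  Country A's payoff from Disarm: q·9 + (1−q)·(-3) = 12q - 3
  -8q + 3 = 12q - 3  ⇒  -20q = -6  ⇒  q = 3/10.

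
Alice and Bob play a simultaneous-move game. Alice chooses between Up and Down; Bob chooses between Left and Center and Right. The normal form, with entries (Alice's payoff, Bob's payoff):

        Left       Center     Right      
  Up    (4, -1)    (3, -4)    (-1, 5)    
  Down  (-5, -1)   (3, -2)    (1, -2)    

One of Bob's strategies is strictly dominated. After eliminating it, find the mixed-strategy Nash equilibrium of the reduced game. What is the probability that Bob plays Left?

Bob's strategy Center is strictly dominated by Left: -1 > -4 and -1 > -2. Eliminate Center.
Bob's mix must leave Alice indifferent between Up and Down.
  Alice's expected payoff from Up: q·4 + (1−q)·(-1) = 5q - 1
  Alice's expected payoff from Down: q·(-5) + (1−q)·1 = -6q + 1
  5q - 1 = -6q + 1  ⇒  11q = 2  ⇒  q = 2/11.

q = 2/11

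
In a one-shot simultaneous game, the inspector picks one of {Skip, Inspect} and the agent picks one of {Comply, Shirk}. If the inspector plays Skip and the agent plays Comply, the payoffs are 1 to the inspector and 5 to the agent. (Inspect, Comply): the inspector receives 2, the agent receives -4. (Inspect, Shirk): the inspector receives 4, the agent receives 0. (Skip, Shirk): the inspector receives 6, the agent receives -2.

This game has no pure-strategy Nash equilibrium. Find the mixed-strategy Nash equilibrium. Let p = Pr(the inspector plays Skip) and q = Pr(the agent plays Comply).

The agent's indifference between Comply and Shirk determines the inspector's mixing probability p:
  the agent's payoff to Comply: p·5 + (1−p)·(-4) = 9p - 4
  the agent's payoff to Shirk: p·(-2) + (1−p)·0 = -2p
  9p - 4 = -2p  ⇒  11p = 4  ⇒  p = 4/11.
The agent's mix must leave the inspector indifferent between Skip and Inspect.
  the inspector's payoff from Skip: q·1 + (1−q)·6 = -5q + 6
  the inspector's payoff from Inspect: q·2 + (1−q)·4 = -2q + 4
  -5q + 6 = -2q + 4  ⇒  -3q = -2  ⇒  q = 2/3.

p = 4/11, q = 2/3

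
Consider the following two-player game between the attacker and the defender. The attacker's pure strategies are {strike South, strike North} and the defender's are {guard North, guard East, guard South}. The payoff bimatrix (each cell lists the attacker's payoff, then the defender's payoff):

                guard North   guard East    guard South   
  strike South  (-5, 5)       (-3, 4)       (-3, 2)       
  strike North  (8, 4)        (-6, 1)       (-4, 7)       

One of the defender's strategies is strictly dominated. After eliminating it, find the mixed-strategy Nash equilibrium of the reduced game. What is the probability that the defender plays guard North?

The defender's strategy guard East is strictly dominated by guard North: 5 > 4 and 4 > 1. Eliminate guard East.
The attacker's indifference between strike South and strike North determines the defender's mixing probability q:
  the attacker's payoff to strike South: q·(-5) + (1−q)·(-3) = -2q - 3
  the attacker's payoff to strike North: q·8 + (1−q)·(-4) = 12q - 4
  -2q - 3 = 12q - 4  ⇒  -14q = -1  ⇒  q = 1/14.

q = 1/14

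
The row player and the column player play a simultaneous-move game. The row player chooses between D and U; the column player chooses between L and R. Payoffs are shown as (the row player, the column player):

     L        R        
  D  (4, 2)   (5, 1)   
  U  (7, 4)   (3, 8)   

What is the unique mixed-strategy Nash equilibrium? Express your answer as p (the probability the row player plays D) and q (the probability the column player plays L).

p = 4/5, q = 2/5

In a mixed equilibrium the column player is indifferent between L and R; this condition fixes p.
  the column player's payoff from L: p·2 + (1−p)·4 = -2p + 4
  the column player's payoff from R: p·1 + (1−p)·8 = -7p + 8
  -2p + 4 = -7p + 8  ⇒  5p = 4  ⇒  p = 4/5.
Set the row player's expected payoff from D equal to that from U:
  the row player's expected payoff from D: q·4 + (1−q)·5 = -q + 5
  the row player's expected payoff from U: q·7 + (1−q)·3 = 4q + 3
  -q + 5 = 4q + 3  ⇒  -5q = -2  ⇒  q = 2/5.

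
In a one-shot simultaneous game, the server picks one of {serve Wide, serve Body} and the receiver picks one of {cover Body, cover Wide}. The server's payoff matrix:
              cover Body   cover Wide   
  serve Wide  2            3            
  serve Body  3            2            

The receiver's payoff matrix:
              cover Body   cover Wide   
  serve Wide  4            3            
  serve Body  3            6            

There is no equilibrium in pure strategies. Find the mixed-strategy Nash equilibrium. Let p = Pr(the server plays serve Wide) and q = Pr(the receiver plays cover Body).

p = 3/4, q = 1/2

In a mixed equilibrium the receiver is indifferent between cover Body and cover Wide; this condition fixes p.
  the receiver's payoff from cover Body: p·4 + (1−p)·3 = p + 3
  the receiver's payoff from cover Wide: p·3 + (1−p)·6 = -3p + 6
  p + 3 = -3p + 6  ⇒  4p = 3  ⇒  p = 3/4.
The receiver's mix must leave the server indifferent between serve Wide and serve Body.
  the server's expected payoff from serve Wide: q·2 + (1−q)·3 = -q + 3
  the server's expected payoff from serve Body: q·3 + (1−q)·2 = q + 2
  -q + 3 = q + 2  ⇒  -2q = -1  ⇒  q = 1/2.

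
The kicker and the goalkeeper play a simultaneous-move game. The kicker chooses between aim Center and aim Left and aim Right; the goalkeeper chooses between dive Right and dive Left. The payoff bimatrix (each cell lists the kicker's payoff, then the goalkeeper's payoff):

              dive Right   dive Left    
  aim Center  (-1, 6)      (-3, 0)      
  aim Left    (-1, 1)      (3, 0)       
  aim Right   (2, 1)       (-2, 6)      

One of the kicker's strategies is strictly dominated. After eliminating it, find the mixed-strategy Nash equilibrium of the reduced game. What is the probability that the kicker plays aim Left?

The kicker's strategy aim Center is strictly dominated by aim Right: 2 > -1 and -2 > -3. Eliminate aim Center.
In a mixed equilibrium the goalkeeper is indifferent between dive Right and dive Left; this condition fixes p.
  the goalkeeper's payoff from dive Right: p·1 + (1−p)·1 = 1
  the goalkeeper's payoff from dive Left: p·0 + (1−p)·6 = -6p + 6
  1 = -6p + 6  ⇒  6p = 5  ⇒  p = 5/6.

p = 5/6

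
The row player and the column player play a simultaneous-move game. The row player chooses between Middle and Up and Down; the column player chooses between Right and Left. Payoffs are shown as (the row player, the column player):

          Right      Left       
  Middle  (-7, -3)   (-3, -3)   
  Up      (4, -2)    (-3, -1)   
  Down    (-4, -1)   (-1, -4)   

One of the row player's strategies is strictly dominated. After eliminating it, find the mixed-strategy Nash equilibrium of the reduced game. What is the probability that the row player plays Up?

The row player's strategy Middle is strictly dominated by Down: -4 > -7 and -1 > -3. Eliminate Middle.
In a mixed equilibrium the column player is indifferent between Right and Left; this condition fixes p.
  the column player's payoff to Right: p·(-2) + (1−p)·(-1) = -p - 1
  the column player's payoff to Left: p·(-1) + (1−p)·(-4) = 3p - 4
  -p - 1 = 3p - 4  ⇒  -4p = -3  ⇒  p = 3/4.

p = 3/4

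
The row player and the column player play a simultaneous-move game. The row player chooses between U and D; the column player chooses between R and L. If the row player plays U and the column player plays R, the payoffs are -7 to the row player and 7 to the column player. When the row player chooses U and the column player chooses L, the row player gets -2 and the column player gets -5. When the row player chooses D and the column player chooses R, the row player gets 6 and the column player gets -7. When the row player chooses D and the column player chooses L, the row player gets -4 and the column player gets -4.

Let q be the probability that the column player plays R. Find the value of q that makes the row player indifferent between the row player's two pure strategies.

Set the row player's expected payoff from U equal to that from D:
  the row player's payoff from U: q·(-7) + (1−q)·(-2) = -5q - 2
  the row player's payoff from D: q·6 + (1−q)·(-4) = 10q - 4
  -5q - 2 = 10q - 4  ⇒  -15q = -2  ⇒  q = 2/15.

q = 2/15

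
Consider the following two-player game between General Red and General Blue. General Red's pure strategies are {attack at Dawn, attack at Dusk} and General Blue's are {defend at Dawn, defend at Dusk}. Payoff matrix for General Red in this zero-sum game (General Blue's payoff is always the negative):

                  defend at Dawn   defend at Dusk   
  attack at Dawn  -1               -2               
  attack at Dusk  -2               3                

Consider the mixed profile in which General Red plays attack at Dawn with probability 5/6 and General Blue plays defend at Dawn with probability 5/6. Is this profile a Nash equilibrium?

Check General Blue's indifference given General Red's mix p = 5/6:
  payoff from defend at Dawn = 7/6; payoff from defend at Dusk = 7/6 — equal.
Check General Red's indifference given General Blue's mix q = 5/6:
  payoff from attack at Dawn = -7/6; payoff from attack at Dusk = -7/6 — equal.
Both players are indifferent, so neither can profitably deviate.

Yes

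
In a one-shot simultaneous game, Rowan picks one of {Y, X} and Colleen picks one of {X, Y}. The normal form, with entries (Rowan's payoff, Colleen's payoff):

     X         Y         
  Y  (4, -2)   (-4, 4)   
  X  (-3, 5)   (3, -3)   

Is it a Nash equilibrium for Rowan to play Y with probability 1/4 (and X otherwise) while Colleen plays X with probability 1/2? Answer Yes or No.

Given Rowan's mix p = 1/4, Colleen's payoff from X is 13/4 but from Y is -5/4. Colleen strictly prefers X, so Colleen would not mix.
So the proposed profile is not a Nash equilibrium.

No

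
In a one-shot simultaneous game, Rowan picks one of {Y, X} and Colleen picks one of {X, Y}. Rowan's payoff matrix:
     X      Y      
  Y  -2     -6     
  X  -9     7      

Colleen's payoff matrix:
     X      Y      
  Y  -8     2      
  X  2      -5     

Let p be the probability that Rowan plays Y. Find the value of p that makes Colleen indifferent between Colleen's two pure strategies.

Set Colleen's expected payoff from X equal to that from Y:
  Colleen's expected payoff from X: p·(-8) + (1−p)·2 = -10p + 2
  Colleen's expected payoff from Y: p·2 + (1−p)·(-5) = 7p - 5
  -10p + 2 = 7p - 5  ⇒  -17p = -7  ⇒  p = 7/17.

p = 7/17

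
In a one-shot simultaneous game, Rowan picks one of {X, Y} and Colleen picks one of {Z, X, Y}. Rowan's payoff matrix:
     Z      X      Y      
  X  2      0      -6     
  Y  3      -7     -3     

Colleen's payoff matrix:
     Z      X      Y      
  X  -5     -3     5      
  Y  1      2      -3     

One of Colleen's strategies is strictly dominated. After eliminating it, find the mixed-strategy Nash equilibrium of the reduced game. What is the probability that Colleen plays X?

Colleen's strategy Z is strictly dominated by X: -3 > -5 and 2 > 1. Eliminate Z.
Rowan's indifference between X and Y determines Colleen's mixing probability q:
  Rowan's payoff from X: q·0 + (1−q)·(-6) = 6q - 6
  Rowan's payoff from Y: q·(-7) + (1−q)·(-3) = -4q - 3
  6q - 6 = -4q - 3  ⇒  10q = 3  ⇒  q = 3/10.

q = 3/10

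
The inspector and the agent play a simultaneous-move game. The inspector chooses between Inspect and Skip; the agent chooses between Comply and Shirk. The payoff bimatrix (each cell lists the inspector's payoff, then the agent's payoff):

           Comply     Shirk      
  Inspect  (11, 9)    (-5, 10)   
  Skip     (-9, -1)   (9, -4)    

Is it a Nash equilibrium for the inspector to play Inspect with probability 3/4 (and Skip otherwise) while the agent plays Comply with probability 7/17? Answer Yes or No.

Yes

Check the agent's indifference given the inspector's mix p = 3/4:
  payoff from Comply = 13/2; payoff from Shirk = 13/2 — equal.
Check the inspector's indifference given the agent's mix q = 7/17:
  payoff from Inspect = 27/17; payoff from Skip = 27/17 — equal.
Both players are indifferent, so neither can profitably deviate.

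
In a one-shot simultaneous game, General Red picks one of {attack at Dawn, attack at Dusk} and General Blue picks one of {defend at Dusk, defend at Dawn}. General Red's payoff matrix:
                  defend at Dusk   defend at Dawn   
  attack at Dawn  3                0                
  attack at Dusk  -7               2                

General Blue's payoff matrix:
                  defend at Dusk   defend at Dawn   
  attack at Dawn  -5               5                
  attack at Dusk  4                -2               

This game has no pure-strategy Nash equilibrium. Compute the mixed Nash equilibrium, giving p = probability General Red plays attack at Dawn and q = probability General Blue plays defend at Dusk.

p = 3/8, q = 1/6

General Blue's indifference between defend at Dusk and defend at Dawn determines General Red's mixing probability p:
  General Blue's payoff to defend at Dusk: p·(-5) + (1−p)·4 = -9p + 4
  General Blue's payoff to defend at Dawn: p·5 + (1−p)·(-2) = 7p - 2
  -9p + 4 = 7p - 2  ⇒  -16p = -6  ⇒  p = 3/8.
General Blue's mix must leave General Red indifferent between attack at Dawn and attack at Dusk.
  General Red's payoff to attack at Dawn: q·3 + (1−q)·0 = 3q
  General Red's payoff to attack at Dusk: q·(-7) + (1−q)·2 = -9q + 2
  3q = -9q + 2  ⇒  12q = 2  ⇒  q = 1/6.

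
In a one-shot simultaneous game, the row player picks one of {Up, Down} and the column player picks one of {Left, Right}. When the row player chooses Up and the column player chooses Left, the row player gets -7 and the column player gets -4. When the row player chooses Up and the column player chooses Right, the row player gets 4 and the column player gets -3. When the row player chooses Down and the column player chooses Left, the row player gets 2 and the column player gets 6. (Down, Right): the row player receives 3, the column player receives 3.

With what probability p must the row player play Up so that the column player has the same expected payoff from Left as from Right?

The row player's mix must leave the column player indifferent between Left and Right.
  the column player's payoff to Left: p·(-4) + (1−p)·6 = -10p + 6
  the column player's payoff to Right: p·(-3) + (1−p)·3 = -6p + 3
  -10p + 6 = -6p + 3  ⇒  -4p = -3  ⇒  p = 3/4.

p = 3/4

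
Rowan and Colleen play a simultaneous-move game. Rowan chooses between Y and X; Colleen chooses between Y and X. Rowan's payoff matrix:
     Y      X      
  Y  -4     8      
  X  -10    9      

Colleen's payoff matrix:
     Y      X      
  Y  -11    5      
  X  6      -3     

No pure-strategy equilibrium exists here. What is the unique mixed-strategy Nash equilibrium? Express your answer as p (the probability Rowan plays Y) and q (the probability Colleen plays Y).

p = 9/25, q = 1/7

For Colleen to be willing to mix, Colleen must be indifferent between Y and X, which pins down Rowan's mix.
  Colleen's payoff from Y: p·(-11) + (1−p)·6 = -17p + 6
  Colleen's payoff from X: p·5 + (1−p)·(-3) = 8p - 3
  -17p + 6 = 8p - 3  ⇒  -25p = -9  ⇒  p = 9/25.
For Rowan to be willing to mix, Rowan must be indifferent between Y and X, which pins down Colleen's mix.
  Rowan's payoff to Y: q·(-4) + (1−q)·8 = -12q + 8
  Rowan's payoff to X: q·(-10) + (1−q)·9 = -19q + 9
  -12q + 8 = -19q + 9  ⇒  7q = 1  ⇒  q = 1/7.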